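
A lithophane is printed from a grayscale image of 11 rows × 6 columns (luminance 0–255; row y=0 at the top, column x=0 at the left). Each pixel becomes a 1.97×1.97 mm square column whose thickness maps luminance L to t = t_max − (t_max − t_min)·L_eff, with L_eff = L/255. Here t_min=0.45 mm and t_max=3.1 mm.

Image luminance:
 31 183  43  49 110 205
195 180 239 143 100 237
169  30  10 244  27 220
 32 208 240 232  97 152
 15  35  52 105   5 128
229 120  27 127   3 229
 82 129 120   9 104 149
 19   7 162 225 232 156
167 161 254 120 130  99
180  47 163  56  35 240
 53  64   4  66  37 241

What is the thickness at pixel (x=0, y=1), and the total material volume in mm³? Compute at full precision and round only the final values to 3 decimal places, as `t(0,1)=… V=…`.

span = t_max - t_min = 3.1 - 0.45 = 2.650
L(0,1) = 195, L_eff = 195/255 = 0.764706
t(0,1) = 3.1 - 2.650·0.764706 = 1.074
Σt over all 11·6 pixels = 103579/850 ≈ 121.8576471
V = pitch²·Σt = 1.97²·103579/850 = 472.917

t(0,1)=1.074 V=472.917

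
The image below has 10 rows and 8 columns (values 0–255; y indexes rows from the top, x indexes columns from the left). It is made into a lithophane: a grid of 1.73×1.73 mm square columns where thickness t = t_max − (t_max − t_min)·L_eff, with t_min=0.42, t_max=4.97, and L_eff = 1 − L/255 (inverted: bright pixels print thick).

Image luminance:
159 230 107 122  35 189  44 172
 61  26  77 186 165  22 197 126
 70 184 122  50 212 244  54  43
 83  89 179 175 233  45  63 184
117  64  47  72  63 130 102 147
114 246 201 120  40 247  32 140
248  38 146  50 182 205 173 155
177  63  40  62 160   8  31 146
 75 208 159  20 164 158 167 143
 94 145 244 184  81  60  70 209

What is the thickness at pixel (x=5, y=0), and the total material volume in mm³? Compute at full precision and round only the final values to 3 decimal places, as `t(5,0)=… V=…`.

span = t_max - t_min = 4.97 - 0.42 = 4.550
L(5,0) = 189, L_eff = 1 - 189/255 = 0.258824 (inverted)
t(5,0) = 4.97 - 4.550·0.258824 = 3.792
Σt over all 10·8 pixels = 214361/1020 ≈ 210.1578431
V = pitch²·Σt = 1.73²·214361/1020 = 628.981

t(5,0)=3.792 V=628.981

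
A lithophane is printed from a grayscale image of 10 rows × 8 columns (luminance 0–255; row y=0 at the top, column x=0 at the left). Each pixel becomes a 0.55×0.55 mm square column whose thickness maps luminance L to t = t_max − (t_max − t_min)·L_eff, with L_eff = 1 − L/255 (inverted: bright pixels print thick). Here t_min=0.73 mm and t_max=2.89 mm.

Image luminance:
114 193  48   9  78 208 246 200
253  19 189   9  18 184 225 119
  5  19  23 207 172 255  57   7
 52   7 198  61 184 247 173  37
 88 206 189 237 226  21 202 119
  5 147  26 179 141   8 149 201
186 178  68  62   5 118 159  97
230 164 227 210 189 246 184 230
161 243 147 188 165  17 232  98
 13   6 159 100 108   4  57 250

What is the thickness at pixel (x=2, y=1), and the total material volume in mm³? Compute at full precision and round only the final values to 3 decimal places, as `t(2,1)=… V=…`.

span = t_max - t_min = 2.89 - 0.73 = 2.160
L(2,1) = 189, L_eff = 1 - 189/255 = 0.258824 (inverted)
t(2,1) = 2.89 - 2.160·0.258824 = 2.331
Σt over all 10·8 pixels = 312398/2125 ≈ 147.0108235
V = pitch²·Σt = 0.55²·312398/2125 = 44.471

t(2,1)=2.331 V=44.471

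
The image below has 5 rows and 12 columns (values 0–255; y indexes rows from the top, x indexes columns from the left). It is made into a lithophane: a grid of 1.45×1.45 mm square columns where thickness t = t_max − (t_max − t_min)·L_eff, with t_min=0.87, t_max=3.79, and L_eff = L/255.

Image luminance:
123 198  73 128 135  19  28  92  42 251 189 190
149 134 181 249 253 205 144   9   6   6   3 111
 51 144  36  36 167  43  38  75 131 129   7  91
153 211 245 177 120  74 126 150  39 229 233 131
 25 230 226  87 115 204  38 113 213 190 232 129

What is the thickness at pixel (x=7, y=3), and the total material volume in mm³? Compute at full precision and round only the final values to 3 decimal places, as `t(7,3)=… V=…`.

span = t_max - t_min = 3.79 - 0.87 = 2.920
L(7,3) = 150, L_eff = 150/255 = 0.588235
t(7,3) = 3.79 - 2.920·0.588235 = 2.072
Σt over all 5·12 pixels = 898087/6375 ≈ 140.8763922
V = pitch²·Σt = 1.45²·898087/6375 = 296.193

t(7,3)=2.072 V=296.193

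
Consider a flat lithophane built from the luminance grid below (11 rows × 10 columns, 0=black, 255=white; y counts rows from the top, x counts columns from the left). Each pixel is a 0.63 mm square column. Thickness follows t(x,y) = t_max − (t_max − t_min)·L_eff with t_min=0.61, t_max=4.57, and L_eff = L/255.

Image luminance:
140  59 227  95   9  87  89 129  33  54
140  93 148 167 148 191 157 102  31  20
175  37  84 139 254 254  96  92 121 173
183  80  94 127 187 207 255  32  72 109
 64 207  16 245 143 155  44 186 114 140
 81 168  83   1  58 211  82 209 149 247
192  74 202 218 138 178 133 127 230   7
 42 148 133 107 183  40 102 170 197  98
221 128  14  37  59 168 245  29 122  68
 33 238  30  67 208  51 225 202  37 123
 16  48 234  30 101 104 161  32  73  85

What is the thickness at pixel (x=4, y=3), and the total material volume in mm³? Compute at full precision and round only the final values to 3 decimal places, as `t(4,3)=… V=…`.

t(4,3)=1.666 V=116.923

span = t_max - t_min = 4.57 - 0.61 = 3.960
L(4,3) = 187, L_eff = 187/255 = 0.733333
t(4,3) = 4.57 - 3.960·0.733333 = 1.666
Σt over all 11·10 pixels = 1252009/4250 ≈ 294.5903529
V = pitch²·Σt = 0.63²·1252009/4250 = 116.923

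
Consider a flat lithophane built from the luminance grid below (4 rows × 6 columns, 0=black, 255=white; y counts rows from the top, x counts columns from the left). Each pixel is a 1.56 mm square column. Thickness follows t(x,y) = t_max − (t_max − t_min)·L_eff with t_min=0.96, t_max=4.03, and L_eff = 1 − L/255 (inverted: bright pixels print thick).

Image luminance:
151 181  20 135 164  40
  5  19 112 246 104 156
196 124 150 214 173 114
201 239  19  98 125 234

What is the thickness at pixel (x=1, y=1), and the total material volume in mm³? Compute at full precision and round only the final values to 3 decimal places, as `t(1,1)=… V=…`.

span = t_max - t_min = 4.03 - 0.96 = 3.070
L(1,1) = 19, L_eff = 1 - 19/255 = 0.925490 (inverted)
t(1,1) = 4.03 - 3.070·0.925490 = 1.189
Σt over all 4·6 pixels = 78803/1275 ≈ 61.8062745
V = pitch²·Σt = 1.56²·78803/1275 = 150.412

t(1,1)=1.189 V=150.412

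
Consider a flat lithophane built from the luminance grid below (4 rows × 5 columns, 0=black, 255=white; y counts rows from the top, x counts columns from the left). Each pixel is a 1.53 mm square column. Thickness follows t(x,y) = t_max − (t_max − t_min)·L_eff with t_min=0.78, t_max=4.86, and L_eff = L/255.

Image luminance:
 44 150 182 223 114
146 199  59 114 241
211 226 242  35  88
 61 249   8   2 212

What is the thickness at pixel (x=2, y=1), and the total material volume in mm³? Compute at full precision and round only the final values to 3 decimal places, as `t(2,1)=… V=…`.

span = t_max - t_min = 4.86 - 0.78 = 4.080
L(2,1) = 59, L_eff = 59/255 = 0.231373
t(2,1) = 4.86 - 4.080·0.231373 = 3.916
Σt over all 4·5 pixels = 52.304
V = pitch²·Σt = 1.53²·52.304 = 122.438

t(2,1)=3.916 V=122.438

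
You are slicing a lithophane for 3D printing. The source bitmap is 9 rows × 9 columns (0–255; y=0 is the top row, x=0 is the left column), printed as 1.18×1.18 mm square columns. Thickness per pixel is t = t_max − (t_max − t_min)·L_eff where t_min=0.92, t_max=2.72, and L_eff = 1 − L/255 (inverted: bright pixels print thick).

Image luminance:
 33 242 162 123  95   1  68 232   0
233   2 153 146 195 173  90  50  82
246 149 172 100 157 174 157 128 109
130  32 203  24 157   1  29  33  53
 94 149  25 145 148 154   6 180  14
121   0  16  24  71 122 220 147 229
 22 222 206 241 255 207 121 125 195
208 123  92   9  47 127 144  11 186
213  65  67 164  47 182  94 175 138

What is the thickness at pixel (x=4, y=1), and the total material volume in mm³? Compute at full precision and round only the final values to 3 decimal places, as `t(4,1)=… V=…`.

t(4,1)=2.296 V=198.953

span = t_max - t_min = 2.72 - 0.92 = 1.800
L(4,1) = 195, L_eff = 1 - 195/255 = 0.235294 (inverted)
t(4,1) = 2.72 - 1.800·0.235294 = 2.296
Σt over all 9·9 pixels = 60726/425 ≈ 142.8847059
V = pitch²·Σt = 1.18²·60726/425 = 198.953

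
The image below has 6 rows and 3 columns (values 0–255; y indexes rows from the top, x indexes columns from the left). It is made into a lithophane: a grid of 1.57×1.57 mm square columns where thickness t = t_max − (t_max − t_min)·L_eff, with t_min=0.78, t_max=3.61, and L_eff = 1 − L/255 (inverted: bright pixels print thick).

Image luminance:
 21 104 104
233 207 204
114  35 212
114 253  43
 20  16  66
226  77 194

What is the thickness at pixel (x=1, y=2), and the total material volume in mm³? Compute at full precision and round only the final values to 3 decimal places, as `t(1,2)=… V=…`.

t(1,2)=1.168 V=95.966

span = t_max - t_min = 3.61 - 0.78 = 2.830
L(1,2) = 35, L_eff = 1 - 35/255 = 0.862745 (inverted)
t(1,2) = 3.61 - 2.830·0.862745 = 1.168
Σt over all 6·3 pixels = 992789/25500 ≈ 38.9329020
V = pitch²·Σt = 1.57²·992789/25500 = 95.966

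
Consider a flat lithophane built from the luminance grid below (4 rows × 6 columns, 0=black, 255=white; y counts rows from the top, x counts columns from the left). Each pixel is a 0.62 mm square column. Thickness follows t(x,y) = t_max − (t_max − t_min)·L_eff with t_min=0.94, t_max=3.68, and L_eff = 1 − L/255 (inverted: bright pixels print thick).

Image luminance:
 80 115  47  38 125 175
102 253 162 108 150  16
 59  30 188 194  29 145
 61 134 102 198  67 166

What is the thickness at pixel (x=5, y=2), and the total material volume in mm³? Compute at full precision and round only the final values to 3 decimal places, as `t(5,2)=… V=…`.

t(5,2)=2.498 V=20.006

span = t_max - t_min = 3.68 - 0.94 = 2.740
L(5,2) = 145, L_eff = 1 - 145/255 = 0.431373 (inverted)
t(5,2) = 3.68 - 2.740·0.431373 = 2.498
Σt over all 4·6 pixels = 331784/6375 ≈ 52.0445490
V = pitch²·Σt = 0.62²·331784/6375 = 20.006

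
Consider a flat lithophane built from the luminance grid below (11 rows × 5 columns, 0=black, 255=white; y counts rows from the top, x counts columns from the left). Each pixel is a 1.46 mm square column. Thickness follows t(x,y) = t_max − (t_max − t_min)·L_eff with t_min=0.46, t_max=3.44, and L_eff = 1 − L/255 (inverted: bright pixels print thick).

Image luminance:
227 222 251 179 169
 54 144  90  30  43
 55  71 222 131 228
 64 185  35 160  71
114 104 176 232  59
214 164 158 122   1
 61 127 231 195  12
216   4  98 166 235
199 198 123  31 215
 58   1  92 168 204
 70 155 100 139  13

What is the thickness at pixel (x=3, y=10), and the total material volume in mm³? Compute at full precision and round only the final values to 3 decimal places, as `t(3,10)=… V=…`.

t(3,10)=2.084 V=230.445

span = t_max - t_min = 3.44 - 0.46 = 2.980
L(3,10) = 139, L_eff = 1 - 139/255 = 0.454902 (inverted)
t(3,10) = 3.44 - 2.980·0.454902 = 2.084
Σt over all 11·5 pixels = 459463/4250 ≈ 108.1089412
V = pitch²·Σt = 1.46²·459463/4250 = 230.445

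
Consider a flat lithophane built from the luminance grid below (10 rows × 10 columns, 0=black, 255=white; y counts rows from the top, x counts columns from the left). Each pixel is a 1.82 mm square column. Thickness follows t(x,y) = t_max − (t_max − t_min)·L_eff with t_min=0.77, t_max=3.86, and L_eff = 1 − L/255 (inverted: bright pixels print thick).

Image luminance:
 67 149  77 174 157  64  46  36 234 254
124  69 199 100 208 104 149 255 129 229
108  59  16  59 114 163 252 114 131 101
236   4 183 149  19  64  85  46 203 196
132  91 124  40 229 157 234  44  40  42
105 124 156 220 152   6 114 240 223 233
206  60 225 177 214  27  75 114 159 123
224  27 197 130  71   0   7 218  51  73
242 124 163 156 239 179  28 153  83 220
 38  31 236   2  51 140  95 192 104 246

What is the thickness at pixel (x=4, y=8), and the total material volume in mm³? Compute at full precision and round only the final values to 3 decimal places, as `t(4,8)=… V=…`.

span = t_max - t_min = 3.86 - 0.77 = 3.090
L(4,8) = 239, L_eff = 1 - 239/255 = 0.062745 (inverted)
t(4,8) = 3.86 - 3.090·0.062745 = 3.666
Σt over all 10·10 pixels = 496624/2125 ≈ 233.7054118
V = pitch²·Σt = 1.82²·496624/2125 = 774.126

t(4,8)=3.666 V=774.126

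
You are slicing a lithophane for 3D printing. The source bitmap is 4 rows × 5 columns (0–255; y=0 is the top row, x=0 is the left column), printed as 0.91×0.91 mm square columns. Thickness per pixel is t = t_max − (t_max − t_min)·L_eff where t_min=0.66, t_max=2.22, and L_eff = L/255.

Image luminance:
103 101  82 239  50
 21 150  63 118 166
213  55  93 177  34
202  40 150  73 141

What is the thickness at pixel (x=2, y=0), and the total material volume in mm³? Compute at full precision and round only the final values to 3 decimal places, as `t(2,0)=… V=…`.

t(2,0)=1.718 V=25.263

span = t_max - t_min = 2.22 - 0.66 = 1.560
L(2,0) = 82, L_eff = 82/255 = 0.321569
t(2,0) = 2.22 - 1.560·0.321569 = 1.718
Σt over all 4·5 pixels = 64827/2125 ≈ 30.5068235
V = pitch²·Σt = 0.91²·64827/2125 = 25.263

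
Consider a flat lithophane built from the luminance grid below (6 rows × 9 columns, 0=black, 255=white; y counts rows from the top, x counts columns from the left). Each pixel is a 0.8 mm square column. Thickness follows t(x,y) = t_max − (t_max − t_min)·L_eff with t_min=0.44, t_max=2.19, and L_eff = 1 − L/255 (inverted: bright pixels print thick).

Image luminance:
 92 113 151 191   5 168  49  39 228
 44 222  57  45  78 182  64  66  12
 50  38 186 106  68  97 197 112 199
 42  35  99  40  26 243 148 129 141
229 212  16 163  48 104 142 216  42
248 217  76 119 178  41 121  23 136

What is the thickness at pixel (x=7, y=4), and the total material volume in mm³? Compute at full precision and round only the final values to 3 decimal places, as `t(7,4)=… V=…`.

span = t_max - t_min = 2.19 - 0.44 = 1.750
L(7,4) = 216, L_eff = 1 - 216/255 = 0.152941 (inverted)
t(7,4) = 2.19 - 1.750·0.152941 = 1.922
Σt over all 6·9 pixels = 111477/1700 ≈ 65.5747059
V = pitch²·Σt = 0.8²·111477/1700 = 41.968

t(7,4)=1.922 V=41.968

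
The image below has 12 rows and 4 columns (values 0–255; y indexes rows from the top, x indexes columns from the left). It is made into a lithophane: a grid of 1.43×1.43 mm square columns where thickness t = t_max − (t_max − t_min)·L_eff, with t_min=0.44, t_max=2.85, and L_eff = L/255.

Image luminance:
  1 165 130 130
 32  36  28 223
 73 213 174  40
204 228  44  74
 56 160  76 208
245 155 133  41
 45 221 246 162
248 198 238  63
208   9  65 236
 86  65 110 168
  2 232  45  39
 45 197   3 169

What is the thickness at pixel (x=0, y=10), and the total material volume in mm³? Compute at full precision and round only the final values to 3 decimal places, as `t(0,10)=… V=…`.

t(0,10)=2.831 V=164.384

span = t_max - t_min = 2.85 - 0.44 = 2.410
L(0,10) = 2, L_eff = 2/255 = 0.007843
t(0,10) = 2.85 - 2.410·0.007843 = 2.831
Σt over all 12·4 pixels = 2049871/25500 ≈ 80.3870980
V = pitch²·Σt = 1.43²·2049871/25500 = 164.384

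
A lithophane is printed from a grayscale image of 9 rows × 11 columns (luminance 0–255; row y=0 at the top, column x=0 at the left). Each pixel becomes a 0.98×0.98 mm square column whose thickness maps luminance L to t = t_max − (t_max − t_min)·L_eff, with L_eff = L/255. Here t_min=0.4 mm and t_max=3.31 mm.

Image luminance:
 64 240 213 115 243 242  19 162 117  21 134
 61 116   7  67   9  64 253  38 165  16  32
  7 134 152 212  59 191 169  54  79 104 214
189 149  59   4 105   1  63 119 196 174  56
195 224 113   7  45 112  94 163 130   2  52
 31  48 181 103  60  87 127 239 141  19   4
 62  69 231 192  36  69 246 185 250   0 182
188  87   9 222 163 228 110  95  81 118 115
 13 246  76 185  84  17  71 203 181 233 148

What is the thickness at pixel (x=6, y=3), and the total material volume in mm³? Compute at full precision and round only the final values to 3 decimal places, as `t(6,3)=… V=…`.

t(6,3)=2.591 V=189.113

span = t_max - t_min = 3.31 - 0.4 = 2.910
L(6,3) = 63, L_eff = 63/255 = 0.247059
t(6,3) = 3.31 - 2.910·0.247059 = 2.591
Σt over all 9·11 pixels = 334749/1700 ≈ 196.9111765
V = pitch²·Σt = 0.98²·334749/1700 = 189.113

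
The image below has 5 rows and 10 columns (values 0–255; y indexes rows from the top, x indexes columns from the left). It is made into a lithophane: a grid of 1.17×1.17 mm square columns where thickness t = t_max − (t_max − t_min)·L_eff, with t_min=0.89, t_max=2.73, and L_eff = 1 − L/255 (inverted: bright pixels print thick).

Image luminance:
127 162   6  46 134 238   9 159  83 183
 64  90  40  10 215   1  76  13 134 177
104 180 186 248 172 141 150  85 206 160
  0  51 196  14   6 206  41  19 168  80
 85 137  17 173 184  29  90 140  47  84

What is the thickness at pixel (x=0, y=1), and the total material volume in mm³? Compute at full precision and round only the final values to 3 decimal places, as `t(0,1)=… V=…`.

t(0,1)=1.352 V=113.919

span = t_max - t_min = 2.73 - 0.89 = 1.840
L(0,1) = 64, L_eff = 1 - 64/255 = 0.749020 (inverted)
t(0,1) = 2.73 - 1.840·0.749020 = 1.352
Σt over all 5·10 pixels = 1061047/12750 ≈ 83.2193725
V = pitch²·Σt = 1.17²·1061047/12750 = 113.919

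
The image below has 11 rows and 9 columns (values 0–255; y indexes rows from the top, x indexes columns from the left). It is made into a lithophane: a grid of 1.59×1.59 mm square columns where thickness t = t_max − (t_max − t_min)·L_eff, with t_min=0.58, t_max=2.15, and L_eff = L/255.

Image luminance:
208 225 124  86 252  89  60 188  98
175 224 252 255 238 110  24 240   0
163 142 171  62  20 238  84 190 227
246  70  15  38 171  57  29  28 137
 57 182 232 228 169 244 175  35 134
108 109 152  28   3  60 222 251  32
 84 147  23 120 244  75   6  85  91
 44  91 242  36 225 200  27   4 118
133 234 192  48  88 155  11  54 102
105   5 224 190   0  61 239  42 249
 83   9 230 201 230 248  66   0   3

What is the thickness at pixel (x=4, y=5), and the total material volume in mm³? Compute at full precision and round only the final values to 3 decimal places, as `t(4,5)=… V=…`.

span = t_max - t_min = 2.15 - 0.58 = 1.570
L(4,5) = 3, L_eff = 3/255 = 0.011765
t(4,5) = 2.15 - 1.570·0.011765 = 2.132
Σt over all 11·9 pixels = 1738789/12750 ≈ 136.3756078
V = pitch²·Σt = 1.59²·1738789/12750 = 344.771

t(4,5)=2.132 V=344.771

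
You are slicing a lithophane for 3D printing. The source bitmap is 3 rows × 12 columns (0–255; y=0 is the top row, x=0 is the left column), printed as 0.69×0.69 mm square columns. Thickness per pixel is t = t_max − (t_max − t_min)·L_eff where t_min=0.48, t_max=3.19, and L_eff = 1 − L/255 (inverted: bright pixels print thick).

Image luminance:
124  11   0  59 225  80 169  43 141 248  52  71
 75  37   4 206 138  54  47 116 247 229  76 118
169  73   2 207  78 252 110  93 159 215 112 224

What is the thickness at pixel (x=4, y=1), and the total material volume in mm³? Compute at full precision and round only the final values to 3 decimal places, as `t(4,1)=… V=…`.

t(4,1)=1.947 V=29.802

span = t_max - t_min = 3.19 - 0.48 = 2.710
L(4,1) = 138, L_eff = 1 - 138/255 = 0.458824 (inverted)
t(4,1) = 3.19 - 2.710·0.458824 = 1.947
Σt over all 3·12 pixels = 399046/6375 ≈ 62.5954510
V = pitch²·Σt = 0.69²·399046/6375 = 29.802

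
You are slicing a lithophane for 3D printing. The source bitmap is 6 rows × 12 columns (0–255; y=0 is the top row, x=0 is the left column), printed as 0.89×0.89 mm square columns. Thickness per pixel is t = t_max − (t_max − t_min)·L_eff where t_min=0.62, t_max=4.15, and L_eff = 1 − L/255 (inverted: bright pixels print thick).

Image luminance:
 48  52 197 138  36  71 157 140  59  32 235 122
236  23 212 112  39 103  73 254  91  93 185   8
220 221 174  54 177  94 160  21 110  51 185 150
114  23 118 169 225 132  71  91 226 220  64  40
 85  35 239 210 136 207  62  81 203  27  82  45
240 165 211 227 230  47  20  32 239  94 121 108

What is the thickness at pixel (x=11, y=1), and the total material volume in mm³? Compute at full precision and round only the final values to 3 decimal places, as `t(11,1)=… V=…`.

t(11,1)=0.731 V=133.739

span = t_max - t_min = 4.15 - 0.62 = 3.530
L(11,1) = 8, L_eff = 1 - 8/255 = 0.968627 (inverted)
t(11,1) = 4.15 - 3.530·0.968627 = 0.731
Σt over all 6·12 pixels = 1076359/6375 ≈ 168.8406275
V = pitch²·Σt = 0.89²·1076359/6375 = 133.739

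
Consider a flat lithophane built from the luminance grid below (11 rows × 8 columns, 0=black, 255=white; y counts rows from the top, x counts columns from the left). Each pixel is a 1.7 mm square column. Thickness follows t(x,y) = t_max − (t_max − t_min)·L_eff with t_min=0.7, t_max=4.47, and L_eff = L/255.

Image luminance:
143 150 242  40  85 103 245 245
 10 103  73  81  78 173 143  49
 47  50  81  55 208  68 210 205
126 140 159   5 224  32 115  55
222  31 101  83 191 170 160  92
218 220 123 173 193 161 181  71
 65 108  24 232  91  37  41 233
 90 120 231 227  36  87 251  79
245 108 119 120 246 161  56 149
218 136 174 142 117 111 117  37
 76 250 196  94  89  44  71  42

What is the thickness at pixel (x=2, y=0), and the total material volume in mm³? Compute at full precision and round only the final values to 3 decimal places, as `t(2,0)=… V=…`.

t(2,0)=0.892 V=658.144

span = t_max - t_min = 4.47 - 0.7 = 3.770
L(2,0) = 242, L_eff = 242/255 = 0.949020
t(2,0) = 4.47 - 3.770·0.949020 = 0.892
Σt over all 11·8 pixels = 341597/1500 ≈ 227.7313333
V = pitch²·Σt = 1.7²·341597/1500 = 658.144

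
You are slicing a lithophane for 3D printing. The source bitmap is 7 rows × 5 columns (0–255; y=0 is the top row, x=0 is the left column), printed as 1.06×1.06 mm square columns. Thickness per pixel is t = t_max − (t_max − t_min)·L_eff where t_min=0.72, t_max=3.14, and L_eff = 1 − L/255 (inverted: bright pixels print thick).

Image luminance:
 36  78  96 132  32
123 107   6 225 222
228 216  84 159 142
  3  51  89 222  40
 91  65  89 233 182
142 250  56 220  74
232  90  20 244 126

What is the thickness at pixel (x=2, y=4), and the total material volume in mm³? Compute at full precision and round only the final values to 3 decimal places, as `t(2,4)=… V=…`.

t(2,4)=1.565 V=75.286

span = t_max - t_min = 3.14 - 0.72 = 2.420
L(2,4) = 89, L_eff = 1 - 89/255 = 0.650980 (inverted)
t(2,4) = 3.14 - 2.420·0.650980 = 1.565
Σt over all 7·5 pixels = 170861/2550 ≈ 67.0043137
V = pitch²·Σt = 1.06²·170861/2550 = 75.286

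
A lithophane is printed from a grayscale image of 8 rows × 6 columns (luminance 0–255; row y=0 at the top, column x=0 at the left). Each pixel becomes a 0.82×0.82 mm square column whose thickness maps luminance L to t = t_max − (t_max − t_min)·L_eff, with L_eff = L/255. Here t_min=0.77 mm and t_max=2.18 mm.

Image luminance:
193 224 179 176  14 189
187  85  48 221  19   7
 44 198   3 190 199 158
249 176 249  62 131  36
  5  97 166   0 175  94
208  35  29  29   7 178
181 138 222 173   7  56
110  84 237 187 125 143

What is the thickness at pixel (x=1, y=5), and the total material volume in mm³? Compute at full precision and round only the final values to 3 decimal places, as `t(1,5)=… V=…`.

span = t_max - t_min = 2.18 - 0.77 = 1.410
L(1,5) = 35, L_eff = 35/255 = 0.137255
t(1,5) = 2.18 - 1.410·0.137255 = 1.986
Σt over all 8·6 pixels = 611059/8500 ≈ 71.8892941
V = pitch²·Σt = 0.82²·611059/8500 = 48.338

t(1,5)=1.986 V=48.338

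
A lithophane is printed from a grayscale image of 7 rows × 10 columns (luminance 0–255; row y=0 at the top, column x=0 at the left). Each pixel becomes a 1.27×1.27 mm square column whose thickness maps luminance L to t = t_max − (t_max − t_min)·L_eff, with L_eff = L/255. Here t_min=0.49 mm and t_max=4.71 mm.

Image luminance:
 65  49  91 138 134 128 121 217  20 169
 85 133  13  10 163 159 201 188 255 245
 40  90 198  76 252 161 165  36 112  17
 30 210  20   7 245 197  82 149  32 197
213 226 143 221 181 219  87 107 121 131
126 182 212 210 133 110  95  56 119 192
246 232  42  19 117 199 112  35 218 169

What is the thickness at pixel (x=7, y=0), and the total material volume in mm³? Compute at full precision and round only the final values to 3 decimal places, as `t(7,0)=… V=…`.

t(7,0)=1.119 V=281.590

span = t_max - t_min = 4.71 - 0.49 = 4.220
L(7,0) = 217, L_eff = 217/255 = 0.850980
t(7,0) = 4.71 - 4.220·0.850980 = 1.119
Σt over all 7·10 pixels = 1112986/6375 ≈ 174.5860392
V = pitch²·Σt = 1.27²·1112986/6375 = 281.590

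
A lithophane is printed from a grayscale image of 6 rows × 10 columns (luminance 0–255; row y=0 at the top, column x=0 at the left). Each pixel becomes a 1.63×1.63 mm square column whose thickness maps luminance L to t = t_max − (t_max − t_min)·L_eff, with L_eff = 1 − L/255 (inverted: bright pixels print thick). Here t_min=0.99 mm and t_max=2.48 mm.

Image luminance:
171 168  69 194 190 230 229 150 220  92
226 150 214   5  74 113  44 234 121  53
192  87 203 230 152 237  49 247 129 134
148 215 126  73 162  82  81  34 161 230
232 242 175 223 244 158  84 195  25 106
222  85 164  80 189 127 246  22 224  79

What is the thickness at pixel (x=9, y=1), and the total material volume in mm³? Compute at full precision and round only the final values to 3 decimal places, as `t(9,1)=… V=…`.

span = t_max - t_min = 2.48 - 0.99 = 1.490
L(9,1) = 53, L_eff = 1 - 53/255 = 0.792157 (inverted)
t(9,1) = 2.48 - 1.490·0.792157 = 1.300
Σt over all 6·10 pixels = 2861809/25500 ≈ 112.2278039
V = pitch²·Σt = 1.63²·2861809/25500 = 298.178

t(9,1)=1.300 V=298.178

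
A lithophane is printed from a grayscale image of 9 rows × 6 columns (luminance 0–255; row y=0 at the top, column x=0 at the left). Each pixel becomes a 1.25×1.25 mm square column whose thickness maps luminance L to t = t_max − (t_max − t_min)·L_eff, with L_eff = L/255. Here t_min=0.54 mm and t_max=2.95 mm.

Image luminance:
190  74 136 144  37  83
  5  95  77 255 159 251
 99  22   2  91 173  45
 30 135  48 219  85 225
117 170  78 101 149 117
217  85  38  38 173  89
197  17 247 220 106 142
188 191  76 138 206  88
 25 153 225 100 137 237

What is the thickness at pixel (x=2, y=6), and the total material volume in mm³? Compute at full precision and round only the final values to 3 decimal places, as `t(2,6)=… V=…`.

span = t_max - t_min = 2.95 - 0.54 = 2.410
L(2,6) = 247, L_eff = 247/255 = 0.968627
t(2,6) = 2.95 - 2.410·0.968627 = 0.616
Σt over all 9·6 pixels = 487321/5100 ≈ 95.5531373
V = pitch²·Σt = 1.25²·487321/5100 = 149.302

t(2,6)=0.616 V=149.302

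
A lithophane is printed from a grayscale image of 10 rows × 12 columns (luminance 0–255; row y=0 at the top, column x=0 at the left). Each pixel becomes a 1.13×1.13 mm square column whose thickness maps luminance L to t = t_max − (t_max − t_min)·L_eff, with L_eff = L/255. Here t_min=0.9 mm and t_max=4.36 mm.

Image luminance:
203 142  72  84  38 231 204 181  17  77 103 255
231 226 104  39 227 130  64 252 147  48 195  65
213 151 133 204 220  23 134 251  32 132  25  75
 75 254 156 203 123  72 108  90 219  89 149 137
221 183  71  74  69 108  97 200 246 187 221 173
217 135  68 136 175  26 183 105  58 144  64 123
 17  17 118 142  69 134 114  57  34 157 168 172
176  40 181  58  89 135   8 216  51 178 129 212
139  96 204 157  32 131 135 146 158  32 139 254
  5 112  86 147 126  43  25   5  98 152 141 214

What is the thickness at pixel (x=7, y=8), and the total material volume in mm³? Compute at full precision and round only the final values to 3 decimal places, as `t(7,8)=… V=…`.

t(7,8)=2.379 V=402.366

span = t_max - t_min = 4.36 - 0.9 = 3.460
L(7,8) = 146, L_eff = 146/255 = 0.572549
t(7,8) = 4.36 - 3.460·0.572549 = 2.379
Σt over all 10·12 pixels = 669612/2125 ≈ 315.1115294
V = pitch²·Σt = 1.13²·669612/2125 = 402.366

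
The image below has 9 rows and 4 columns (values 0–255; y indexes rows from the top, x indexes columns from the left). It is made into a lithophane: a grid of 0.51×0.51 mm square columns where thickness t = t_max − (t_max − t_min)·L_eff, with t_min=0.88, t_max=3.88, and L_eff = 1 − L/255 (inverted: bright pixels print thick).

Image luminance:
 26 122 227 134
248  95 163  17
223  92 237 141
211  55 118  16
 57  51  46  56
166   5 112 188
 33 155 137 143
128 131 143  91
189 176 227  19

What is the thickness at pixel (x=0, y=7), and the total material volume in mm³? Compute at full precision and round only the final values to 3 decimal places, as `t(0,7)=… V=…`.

t(0,7)=2.386 V=21.637

span = t_max - t_min = 3.88 - 0.88 = 3.000
L(0,7) = 128, L_eff = 1 - 128/255 = 0.498039 (inverted)
t(0,7) = 3.88 - 3.000·0.498039 = 2.386
Σt over all 9·4 pixels = 35354/425 ≈ 83.1858824
V = pitch²·Σt = 0.51²·35354/425 = 21.637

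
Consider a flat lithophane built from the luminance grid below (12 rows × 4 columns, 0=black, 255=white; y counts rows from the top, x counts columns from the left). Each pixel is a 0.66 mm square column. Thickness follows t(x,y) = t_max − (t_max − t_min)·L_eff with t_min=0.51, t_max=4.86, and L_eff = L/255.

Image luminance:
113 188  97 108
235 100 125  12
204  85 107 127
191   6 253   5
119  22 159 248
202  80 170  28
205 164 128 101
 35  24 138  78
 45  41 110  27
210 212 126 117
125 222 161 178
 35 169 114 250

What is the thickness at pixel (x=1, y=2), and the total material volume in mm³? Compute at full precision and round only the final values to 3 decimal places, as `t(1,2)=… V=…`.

span = t_max - t_min = 4.86 - 0.51 = 4.350
L(1,2) = 85, L_eff = 85/255 = 0.333333
t(1,2) = 4.86 - 4.350·0.333333 = 3.410
Σt over all 12·4 pixels = 44521/340 ≈ 130.9441176
V = pitch²·Σt = 0.66²·44521/340 = 57.039

t(1,2)=3.410 V=57.039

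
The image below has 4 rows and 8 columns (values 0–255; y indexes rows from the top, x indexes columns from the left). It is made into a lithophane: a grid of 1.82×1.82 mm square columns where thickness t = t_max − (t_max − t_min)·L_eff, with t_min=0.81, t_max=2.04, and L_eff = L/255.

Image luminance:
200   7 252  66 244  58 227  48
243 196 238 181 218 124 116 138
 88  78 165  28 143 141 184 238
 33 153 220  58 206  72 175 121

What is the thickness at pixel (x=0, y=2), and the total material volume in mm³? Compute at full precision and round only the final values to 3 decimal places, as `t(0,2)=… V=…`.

t(0,2)=1.616 V=141.794

span = t_max - t_min = 2.04 - 0.81 = 1.230
L(0,2) = 88, L_eff = 88/255 = 0.345098
t(0,2) = 2.04 - 1.230·0.345098 = 1.616
Σt over all 4·8 pixels = 363861/8500 ≈ 42.8071765
V = pitch²·Σt = 1.82²·363861/8500 = 141.794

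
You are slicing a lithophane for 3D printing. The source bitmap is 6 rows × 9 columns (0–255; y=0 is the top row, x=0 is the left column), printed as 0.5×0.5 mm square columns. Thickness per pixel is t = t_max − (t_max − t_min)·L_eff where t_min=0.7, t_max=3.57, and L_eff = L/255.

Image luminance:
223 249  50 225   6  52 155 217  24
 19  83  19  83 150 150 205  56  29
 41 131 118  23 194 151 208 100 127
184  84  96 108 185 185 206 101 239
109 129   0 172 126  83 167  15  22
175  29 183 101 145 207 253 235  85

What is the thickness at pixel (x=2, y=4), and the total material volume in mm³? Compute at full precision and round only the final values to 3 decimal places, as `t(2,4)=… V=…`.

span = t_max - t_min = 3.57 - 0.7 = 2.870
L(2,4) = 0, L_eff = 0/255 = 0.000000
t(2,4) = 3.57 - 2.870·0.000000 = 3.570
Σt over all 6·9 pixels = 1494773/12750 ≈ 117.2370980
V = pitch²·Σt = 0.5²·1494773/12750 = 29.309

t(2,4)=3.570 V=29.309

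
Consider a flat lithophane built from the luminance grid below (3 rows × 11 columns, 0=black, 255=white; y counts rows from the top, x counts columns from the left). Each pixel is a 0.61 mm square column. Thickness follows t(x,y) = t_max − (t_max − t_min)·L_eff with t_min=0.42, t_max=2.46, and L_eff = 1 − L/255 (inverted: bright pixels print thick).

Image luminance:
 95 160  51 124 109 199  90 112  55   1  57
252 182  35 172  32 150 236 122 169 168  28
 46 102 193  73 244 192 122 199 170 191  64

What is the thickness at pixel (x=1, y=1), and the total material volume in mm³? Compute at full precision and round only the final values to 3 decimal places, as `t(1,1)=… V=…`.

t(1,1)=1.876 V=17.645

span = t_max - t_min = 2.46 - 0.42 = 2.040
L(1,1) = 182, L_eff = 1 - 182/255 = 0.286275 (inverted)
t(1,1) = 2.46 - 2.040·0.286275 = 1.876
Σt over all 3·11 pixels = 47.42
V = pitch²·Σt = 0.61²·47.42 = 17.645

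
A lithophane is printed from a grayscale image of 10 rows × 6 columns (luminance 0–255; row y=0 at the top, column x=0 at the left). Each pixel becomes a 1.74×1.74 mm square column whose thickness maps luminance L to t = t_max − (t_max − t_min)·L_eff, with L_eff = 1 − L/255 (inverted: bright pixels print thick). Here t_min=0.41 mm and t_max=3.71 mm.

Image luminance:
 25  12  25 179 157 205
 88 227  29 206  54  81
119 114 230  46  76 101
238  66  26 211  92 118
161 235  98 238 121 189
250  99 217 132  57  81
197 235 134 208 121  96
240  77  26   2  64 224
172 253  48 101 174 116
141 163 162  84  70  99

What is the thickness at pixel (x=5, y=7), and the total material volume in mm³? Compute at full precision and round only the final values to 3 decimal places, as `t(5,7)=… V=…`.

span = t_max - t_min = 3.71 - 0.41 = 3.300
L(5,7) = 224, L_eff = 1 - 224/255 = 0.121569 (inverted)
t(5,7) = 3.71 - 3.300·0.121569 = 3.309
Σt over all 10·6 pixels = 10682/85 ≈ 125.6705882
V = pitch²·Σt = 1.74²·10682/85 = 380.480

t(5,7)=3.309 V=380.480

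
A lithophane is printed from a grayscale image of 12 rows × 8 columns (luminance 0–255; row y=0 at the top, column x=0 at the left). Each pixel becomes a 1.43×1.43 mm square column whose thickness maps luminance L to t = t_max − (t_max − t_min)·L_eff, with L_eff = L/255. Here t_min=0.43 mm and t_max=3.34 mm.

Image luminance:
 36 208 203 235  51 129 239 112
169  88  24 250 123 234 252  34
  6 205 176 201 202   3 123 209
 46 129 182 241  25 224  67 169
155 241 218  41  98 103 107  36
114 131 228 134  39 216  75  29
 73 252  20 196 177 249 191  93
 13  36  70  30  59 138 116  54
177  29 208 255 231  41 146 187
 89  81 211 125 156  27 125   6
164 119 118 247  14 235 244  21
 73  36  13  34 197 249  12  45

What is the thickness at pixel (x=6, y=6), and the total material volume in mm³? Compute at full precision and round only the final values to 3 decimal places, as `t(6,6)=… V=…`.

span = t_max - t_min = 3.34 - 0.43 = 2.910
L(6,6) = 191, L_eff = 191/255 = 0.749020
t(6,6) = 3.34 - 2.910·0.749020 = 1.160
Σt over all 12·8 pixels = 768983/4250 ≈ 180.9371765
V = pitch²·Σt = 1.43²·768983/4250 = 369.998

t(6,6)=1.160 V=369.998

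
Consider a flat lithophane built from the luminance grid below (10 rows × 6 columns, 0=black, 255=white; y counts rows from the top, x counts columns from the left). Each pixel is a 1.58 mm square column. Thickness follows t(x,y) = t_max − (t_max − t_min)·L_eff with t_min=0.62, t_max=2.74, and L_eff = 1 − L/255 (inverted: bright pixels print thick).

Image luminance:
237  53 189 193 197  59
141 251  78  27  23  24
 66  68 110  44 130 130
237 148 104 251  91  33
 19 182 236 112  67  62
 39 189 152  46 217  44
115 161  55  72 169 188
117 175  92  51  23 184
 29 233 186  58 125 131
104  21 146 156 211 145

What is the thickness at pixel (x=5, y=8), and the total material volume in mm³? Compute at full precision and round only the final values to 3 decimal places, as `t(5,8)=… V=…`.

span = t_max - t_min = 2.74 - 0.62 = 2.120
L(5,8) = 131, L_eff = 1 - 131/255 = 0.486275 (inverted)
t(5,8) = 2.74 - 2.120·0.486275 = 1.709
Σt over all 10·6 pixels = 618538/6375 ≈ 97.0255686
V = pitch²·Σt = 1.58²·618538/6375 = 242.215

t(5,8)=1.709 V=242.215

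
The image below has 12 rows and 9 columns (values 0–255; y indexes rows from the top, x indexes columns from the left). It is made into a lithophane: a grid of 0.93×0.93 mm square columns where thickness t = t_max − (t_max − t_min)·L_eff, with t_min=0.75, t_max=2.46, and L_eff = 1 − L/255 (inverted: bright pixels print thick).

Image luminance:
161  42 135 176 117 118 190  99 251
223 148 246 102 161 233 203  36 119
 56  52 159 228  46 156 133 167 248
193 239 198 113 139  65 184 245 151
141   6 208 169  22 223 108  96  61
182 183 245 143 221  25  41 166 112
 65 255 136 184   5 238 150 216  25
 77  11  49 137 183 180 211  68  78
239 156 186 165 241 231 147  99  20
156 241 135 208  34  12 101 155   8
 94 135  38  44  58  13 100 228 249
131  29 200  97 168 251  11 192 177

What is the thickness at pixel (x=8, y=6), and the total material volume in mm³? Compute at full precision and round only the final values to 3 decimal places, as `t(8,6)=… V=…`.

span = t_max - t_min = 2.46 - 0.75 = 1.710
L(8,6) = 25, L_eff = 1 - 25/255 = 0.901961 (inverted)
t(8,6) = 2.46 - 1.710·0.901961 = 0.918
Σt over all 12·9 pixels = 1537857/8500 ≈ 180.9243529
V = pitch²·Σt = 0.93²·1537857/8500 = 156.481

t(8,6)=0.918 V=156.481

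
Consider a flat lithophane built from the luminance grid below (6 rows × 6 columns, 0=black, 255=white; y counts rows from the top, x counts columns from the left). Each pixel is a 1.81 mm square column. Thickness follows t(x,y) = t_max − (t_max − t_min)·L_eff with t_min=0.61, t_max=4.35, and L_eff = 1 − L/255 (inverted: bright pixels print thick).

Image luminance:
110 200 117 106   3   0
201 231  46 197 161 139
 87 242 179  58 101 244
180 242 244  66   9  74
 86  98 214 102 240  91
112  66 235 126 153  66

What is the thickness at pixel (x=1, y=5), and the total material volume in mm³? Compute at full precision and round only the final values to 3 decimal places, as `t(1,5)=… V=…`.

span = t_max - t_min = 4.35 - 0.61 = 3.740
L(1,5) = 66, L_eff = 1 - 66/255 = 0.741176 (inverted)
t(1,5) = 4.35 - 3.740·0.741176 = 1.578
Σt over all 6·6 pixels = 34778/375 ≈ 92.7413333
V = pitch²·Σt = 1.81²·34778/375 = 303.830

t(1,5)=1.578 V=303.830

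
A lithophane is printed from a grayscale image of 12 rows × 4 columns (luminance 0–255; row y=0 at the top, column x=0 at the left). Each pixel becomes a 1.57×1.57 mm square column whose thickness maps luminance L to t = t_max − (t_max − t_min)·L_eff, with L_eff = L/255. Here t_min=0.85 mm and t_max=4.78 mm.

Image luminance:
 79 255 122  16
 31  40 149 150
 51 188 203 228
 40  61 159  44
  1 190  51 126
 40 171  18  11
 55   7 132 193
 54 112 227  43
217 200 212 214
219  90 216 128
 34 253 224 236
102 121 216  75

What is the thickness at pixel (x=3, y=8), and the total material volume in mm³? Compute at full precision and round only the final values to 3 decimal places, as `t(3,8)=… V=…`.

t(3,8)=1.482 V=337.464

span = t_max - t_min = 4.78 - 0.85 = 3.930
L(3,8) = 214, L_eff = 214/255 = 0.839216
t(3,8) = 4.78 - 3.930·0.839216 = 1.482
Σt over all 12·4 pixels = 290929/2125 ≈ 136.9077647
V = pitch²·Σt = 1.57²·290929/2125 = 337.464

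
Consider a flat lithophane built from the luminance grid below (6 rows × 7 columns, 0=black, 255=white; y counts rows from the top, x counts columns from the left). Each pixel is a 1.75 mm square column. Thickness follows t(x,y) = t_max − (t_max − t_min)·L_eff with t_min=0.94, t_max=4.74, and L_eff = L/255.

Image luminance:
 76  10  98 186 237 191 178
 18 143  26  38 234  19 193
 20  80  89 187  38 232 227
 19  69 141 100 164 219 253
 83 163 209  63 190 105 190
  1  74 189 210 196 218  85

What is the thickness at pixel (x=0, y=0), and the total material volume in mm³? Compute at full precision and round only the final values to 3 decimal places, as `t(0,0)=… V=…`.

t(0,0)=3.607 V=360.457

span = t_max - t_min = 4.74 - 0.94 = 3.800
L(0,0) = 76, L_eff = 76/255 = 0.298039
t(0,0) = 4.74 - 3.800·0.298039 = 3.607
Σt over all 6·7 pixels = 150068/1275 ≈ 117.7003922
V = pitch²·Σt = 1.75²·150068/1275 = 360.457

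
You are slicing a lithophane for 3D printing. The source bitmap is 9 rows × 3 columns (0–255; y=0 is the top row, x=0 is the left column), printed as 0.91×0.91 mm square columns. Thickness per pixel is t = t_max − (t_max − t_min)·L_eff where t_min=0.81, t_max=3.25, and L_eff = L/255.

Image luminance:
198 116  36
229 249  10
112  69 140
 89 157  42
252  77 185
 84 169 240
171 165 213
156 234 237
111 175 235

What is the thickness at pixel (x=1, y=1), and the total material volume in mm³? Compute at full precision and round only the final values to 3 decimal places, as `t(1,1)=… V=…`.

t(1,1)=0.867 V=39.774

span = t_max - t_min = 3.25 - 0.81 = 2.440
L(1,1) = 249, L_eff = 249/255 = 0.976471
t(1,1) = 3.25 - 2.440·0.976471 = 0.867
Σt over all 9·3 pixels = 1224781/25500 ≈ 48.0306275
V = pitch²·Σt = 0.91²·1224781/25500 = 39.774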